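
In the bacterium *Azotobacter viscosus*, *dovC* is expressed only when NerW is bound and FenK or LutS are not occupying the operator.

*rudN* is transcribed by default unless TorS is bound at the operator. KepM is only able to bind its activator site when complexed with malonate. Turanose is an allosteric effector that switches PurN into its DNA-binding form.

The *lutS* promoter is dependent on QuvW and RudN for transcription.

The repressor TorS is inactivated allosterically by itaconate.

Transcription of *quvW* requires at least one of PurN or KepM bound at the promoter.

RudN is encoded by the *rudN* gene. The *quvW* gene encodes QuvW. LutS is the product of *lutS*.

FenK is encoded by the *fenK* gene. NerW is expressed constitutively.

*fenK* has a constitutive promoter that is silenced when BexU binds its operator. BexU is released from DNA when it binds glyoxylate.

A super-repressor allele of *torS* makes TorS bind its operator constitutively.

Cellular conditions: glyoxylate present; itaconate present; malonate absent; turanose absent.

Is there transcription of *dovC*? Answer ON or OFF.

OFF

Glyoxylate is present, so BexU is inactive.
With no repressor bound, *fenK* is transcribed.
So FenK is produced and active.
NerW is produced constitutively and is active.
Turanose is absent, so PurN is inactive.
Malonate is absent, so KepM is inactive.
No activator is available at the *quvW* promoter, so *quvW* is not transcribed.
So QuvW is not produced.
TorS is constitutively active in this strain.
With repressor TorS bound, *rudN* is not transcribed.
So RudN is not produced.
Required activator QuvW is absent, so *lutS* is not transcribed.
So LutS is not produced.
With repressor FenK bound, *dovC* is not transcribed.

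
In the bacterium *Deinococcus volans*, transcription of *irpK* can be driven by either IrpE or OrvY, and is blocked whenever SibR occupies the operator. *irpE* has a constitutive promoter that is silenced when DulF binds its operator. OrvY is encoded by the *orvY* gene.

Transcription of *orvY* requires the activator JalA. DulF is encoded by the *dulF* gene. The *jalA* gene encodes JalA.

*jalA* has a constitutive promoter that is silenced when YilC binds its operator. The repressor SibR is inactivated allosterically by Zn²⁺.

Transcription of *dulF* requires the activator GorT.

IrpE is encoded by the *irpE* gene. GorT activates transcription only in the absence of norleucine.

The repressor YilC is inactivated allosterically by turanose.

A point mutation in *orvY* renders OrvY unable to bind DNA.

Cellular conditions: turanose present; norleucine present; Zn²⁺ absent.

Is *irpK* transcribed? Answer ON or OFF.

OFF

Norleucine is present, so GorT is inactive.
Required activator GorT is absent, so *dulF* is not transcribed.
So DulF is not produced.
With no repressor bound, *irpE* is transcribed.
So IrpE is produced and active.
Zn²⁺ is absent, so SibR is active.
OrvY is non-functional in this strain, so it has no effect.
With repressor SibR bound, *irpK* is not transcribed.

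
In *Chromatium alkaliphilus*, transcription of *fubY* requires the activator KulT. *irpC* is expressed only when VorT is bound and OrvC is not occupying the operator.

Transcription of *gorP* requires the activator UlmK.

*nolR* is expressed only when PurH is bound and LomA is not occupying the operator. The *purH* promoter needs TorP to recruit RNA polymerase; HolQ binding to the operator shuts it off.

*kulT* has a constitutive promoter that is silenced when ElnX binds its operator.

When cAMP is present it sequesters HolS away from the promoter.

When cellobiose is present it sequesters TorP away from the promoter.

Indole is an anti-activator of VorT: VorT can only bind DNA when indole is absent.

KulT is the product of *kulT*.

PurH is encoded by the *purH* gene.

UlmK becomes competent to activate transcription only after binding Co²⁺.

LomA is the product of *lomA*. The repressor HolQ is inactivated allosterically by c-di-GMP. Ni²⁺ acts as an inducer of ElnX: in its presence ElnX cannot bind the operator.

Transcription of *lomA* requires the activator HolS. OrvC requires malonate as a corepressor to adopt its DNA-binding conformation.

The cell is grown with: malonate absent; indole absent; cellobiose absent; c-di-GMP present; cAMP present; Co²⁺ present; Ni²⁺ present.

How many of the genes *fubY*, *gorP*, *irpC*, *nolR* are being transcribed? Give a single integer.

4

Ni²⁺ is present, so ElnX is inactive.
With no repressor bound, *kulT* is transcribed.
So KulT is produced and active.
No repressor is bound and KulT is active, so *fubY* is transcribed.
→ *fubY* is ON.
Co²⁺ is present, so UlmK is active.
No repressor is bound and UlmK is active, so *gorP* is transcribed.
→ *gorP* is ON.
Malonate is absent, so OrvC is inactive.
Indole is absent, so VorT is active.
No repressor is bound and VorT is active, so *irpC* is transcribed.
→ *irpC* is ON.
cAMP is present, so HolS is inactive.
Required activator HolS is absent, so *lomA* is not transcribed.
So LomA is not produced.
c-di-GMP is present, so HolQ is inactive.
Cellobiose is absent, so TorP is active.
No repressor is bound and TorP is active, so *purH* is transcribed.
So PurH is produced and active.
No repressor is bound and PurH is active, so *nolR* is transcribed.
→ *nolR* is ON.
4 of the 4 genes are transcribed.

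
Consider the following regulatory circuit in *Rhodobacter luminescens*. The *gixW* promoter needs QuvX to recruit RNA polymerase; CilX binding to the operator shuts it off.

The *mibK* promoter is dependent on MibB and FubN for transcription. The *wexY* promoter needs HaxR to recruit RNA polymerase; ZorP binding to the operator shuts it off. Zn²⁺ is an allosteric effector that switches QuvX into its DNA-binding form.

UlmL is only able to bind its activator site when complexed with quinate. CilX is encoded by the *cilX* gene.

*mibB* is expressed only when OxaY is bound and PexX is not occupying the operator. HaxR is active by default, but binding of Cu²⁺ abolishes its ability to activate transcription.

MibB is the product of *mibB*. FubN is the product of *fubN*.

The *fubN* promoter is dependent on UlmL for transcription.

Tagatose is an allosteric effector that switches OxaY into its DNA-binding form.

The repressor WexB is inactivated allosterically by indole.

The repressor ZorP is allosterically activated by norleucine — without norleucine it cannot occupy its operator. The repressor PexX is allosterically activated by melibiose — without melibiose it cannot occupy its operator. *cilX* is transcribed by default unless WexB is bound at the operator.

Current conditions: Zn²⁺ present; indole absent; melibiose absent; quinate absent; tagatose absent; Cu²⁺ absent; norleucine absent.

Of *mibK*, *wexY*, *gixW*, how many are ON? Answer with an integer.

Melibiose is absent, so PexX is inactive.
Tagatose is absent, so OxaY is inactive.
Required activator OxaY is absent, so *mibB* is not transcribed.
So MibB is not produced.
Quinate is absent, so UlmL is inactive.
Required activator UlmL is absent, so *fubN* is not transcribed.
So FubN is not produced.
Required activator MibB is absent, so *mibK* is not transcribed.
→ *mibK* is OFF.
Norleucine is absent, so ZorP is inactive.
Cu²⁺ is absent, so HaxR is active.
No repressor is bound and HaxR is active, so *wexY* is transcribed.
→ *wexY* is ON.
Zn²⁺ is present, so QuvX is active.
Indole is absent, so WexB is active.
With repressor WexB bound, *cilX* is not transcribed.
So CilX is not produced.
No repressor is bound and QuvX is active, so *gixW* is transcribed.
→ *gixW* is ON.
2 of the 3 genes are transcribed.

2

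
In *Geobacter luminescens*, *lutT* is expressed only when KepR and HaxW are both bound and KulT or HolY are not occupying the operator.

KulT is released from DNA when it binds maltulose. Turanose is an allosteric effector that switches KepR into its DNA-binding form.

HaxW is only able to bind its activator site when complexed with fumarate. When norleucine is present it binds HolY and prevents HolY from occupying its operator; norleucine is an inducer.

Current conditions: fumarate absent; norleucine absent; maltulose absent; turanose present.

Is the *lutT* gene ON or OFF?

OFF

Maltulose is absent, so KulT is active.
Turanose is present, so KepR is active.
Norleucine is absent, so HolY is active.
Fumarate is absent, so HaxW is inactive.
With repressor KulT bound, *lutT* is not transcribed.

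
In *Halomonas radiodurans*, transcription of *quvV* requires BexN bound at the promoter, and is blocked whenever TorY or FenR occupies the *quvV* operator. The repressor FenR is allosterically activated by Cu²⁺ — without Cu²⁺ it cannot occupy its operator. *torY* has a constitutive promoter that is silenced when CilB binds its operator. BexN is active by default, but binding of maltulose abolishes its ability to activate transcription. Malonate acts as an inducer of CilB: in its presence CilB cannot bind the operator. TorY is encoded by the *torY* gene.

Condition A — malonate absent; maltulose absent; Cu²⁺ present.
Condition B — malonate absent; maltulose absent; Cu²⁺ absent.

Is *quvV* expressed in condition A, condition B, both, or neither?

Condition A:
Malonate is absent, so CilB is active.
With repressor CilB bound, *torY* is not transcribed.
So TorY is not produced.
Maltulose is absent, so BexN is active.
Cu²⁺ is present, so FenR is active.
With repressor FenR bound, *quvV* is not transcribed.
→ *quvV* is OFF in A.
Condition B:
Malonate is absent, so CilB is active.
With repressor CilB bound, *torY* is not transcribed.
So TorY is not produced.
Maltulose is absent, so BexN is active.
Cu²⁺ is absent, so FenR is inactive.
No repressor is bound and BexN is active, so *quvV* is transcribed.
→ *quvV* is ON in B.

B only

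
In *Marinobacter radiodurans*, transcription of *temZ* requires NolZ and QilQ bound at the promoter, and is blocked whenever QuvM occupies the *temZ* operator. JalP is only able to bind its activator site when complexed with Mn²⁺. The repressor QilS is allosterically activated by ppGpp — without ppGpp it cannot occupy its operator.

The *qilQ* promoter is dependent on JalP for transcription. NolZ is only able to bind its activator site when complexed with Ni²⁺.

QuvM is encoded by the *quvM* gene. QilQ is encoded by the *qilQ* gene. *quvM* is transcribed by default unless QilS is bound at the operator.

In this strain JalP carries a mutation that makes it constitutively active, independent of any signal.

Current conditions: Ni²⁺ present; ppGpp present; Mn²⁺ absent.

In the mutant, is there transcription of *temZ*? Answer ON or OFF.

ON

Ni²⁺ is present, so NolZ is active.
JalP is constitutively active in this strain.
No repressor is bound and JalP is active, so *qilQ* is transcribed.
So QilQ is produced and active.
ppGpp is present, so QilS is active.
With repressor QilS bound, *quvM* is not transcribed.
So QuvM is not produced.
No repressor is bound and NolZ and QilQ are active, so *temZ* is transcribed.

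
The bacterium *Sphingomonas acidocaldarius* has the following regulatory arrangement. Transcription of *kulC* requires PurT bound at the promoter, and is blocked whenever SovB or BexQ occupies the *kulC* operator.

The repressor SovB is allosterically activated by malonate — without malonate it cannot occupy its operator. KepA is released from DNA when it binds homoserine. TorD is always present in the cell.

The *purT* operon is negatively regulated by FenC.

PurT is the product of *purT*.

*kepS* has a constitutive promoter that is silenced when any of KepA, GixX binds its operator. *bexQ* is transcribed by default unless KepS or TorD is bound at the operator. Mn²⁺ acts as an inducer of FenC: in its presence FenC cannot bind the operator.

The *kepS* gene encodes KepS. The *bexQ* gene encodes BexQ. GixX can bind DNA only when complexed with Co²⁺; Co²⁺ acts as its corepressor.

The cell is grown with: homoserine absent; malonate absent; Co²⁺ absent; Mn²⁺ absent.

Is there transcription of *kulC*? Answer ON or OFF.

OFF

Malonate is absent, so SovB is inactive.
Mn²⁺ is absent, so FenC is active.
With repressor FenC bound, *purT* is not transcribed.
So PurT is not produced.
Homoserine is absent, so KepA is active.
Co²⁺ is absent, so GixX is inactive.
With repressor KepA bound, *kepS* is not transcribed.
So KepS is not produced.
TorD is produced constitutively and is active.
With repressor TorD bound, *bexQ* is not transcribed.
So BexQ is not produced.
Required activator PurT is absent, so *kulC* is not transcribed.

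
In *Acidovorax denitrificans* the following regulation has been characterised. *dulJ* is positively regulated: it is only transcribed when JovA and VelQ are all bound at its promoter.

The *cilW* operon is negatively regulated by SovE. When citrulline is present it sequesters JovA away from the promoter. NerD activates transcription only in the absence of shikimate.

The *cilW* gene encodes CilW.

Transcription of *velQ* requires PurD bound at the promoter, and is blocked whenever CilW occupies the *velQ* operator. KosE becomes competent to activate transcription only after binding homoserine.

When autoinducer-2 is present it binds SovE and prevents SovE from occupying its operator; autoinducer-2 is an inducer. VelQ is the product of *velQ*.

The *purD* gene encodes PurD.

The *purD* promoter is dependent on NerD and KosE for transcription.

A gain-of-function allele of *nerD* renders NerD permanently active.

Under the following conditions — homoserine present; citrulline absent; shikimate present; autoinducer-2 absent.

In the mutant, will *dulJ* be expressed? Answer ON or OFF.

Citrulline is absent, so JovA is active.
NerD is constitutively active in this strain.
Homoserine is present, so KosE is active.
No repressor is bound and NerD and KosE are active, so *purD* is transcribed.
So PurD is produced and active.
Autoinducer-2 is absent, so SovE is active.
With repressor SovE bound, *cilW* is not transcribed.
So CilW is not produced.
No repressor is bound and PurD is active, so *velQ* is transcribed.
So VelQ is produced and active.
No repressor is bound and JovA and VelQ are active, so *dulJ* is transcribed.

ON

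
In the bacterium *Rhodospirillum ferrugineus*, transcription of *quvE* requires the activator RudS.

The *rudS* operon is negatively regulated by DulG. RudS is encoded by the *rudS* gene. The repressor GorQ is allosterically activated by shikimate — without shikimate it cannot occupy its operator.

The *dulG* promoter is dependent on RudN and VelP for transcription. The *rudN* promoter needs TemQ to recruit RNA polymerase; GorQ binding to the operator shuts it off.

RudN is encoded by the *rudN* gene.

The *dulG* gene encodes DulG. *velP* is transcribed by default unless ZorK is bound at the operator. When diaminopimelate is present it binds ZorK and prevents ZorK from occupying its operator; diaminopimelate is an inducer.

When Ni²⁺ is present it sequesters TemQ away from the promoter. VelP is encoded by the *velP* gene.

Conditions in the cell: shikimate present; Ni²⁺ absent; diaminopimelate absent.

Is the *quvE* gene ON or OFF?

Ni²⁺ is absent, so TemQ is active.
Shikimate is present, so GorQ is active.
With repressor GorQ bound, *rudN* is not transcribed.
So RudN is not produced.
Diaminopimelate is absent, so ZorK is active.
With repressor ZorK bound, *velP* is not transcribed.
So VelP is not produced.
Required activator RudN is absent, so *dulG* is not transcribed.
So DulG is not produced.
With no repressor bound, *rudS* is transcribed.
So RudS is produced and active.
No repressor is bound and RudS is active, so *quvE* is transcribed.

ON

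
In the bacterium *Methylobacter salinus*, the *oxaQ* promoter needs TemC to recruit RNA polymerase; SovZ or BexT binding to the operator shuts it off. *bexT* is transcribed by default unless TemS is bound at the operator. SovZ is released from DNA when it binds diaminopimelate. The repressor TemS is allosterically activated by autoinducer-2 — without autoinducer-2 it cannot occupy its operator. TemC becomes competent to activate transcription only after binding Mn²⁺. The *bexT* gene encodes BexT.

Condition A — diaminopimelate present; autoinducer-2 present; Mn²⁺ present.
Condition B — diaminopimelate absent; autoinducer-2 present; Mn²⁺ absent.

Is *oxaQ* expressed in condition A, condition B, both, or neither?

A only

Condition A:
Diaminopimelate is present, so SovZ is inactive.
Autoinducer-2 is present, so TemS is active.
With repressor TemS bound, *bexT* is not transcribed.
So BexT is not produced.
Mn²⁺ is present, so TemC is active.
No repressor is bound and TemC is active, so *oxaQ* is transcribed.
→ *oxaQ* is ON in A.
Condition B:
Diaminopimelate is absent, so SovZ is active.
Autoinducer-2 is present, so TemS is active.
With repressor TemS bound, *bexT* is not transcribed.
So BexT is not produced.
Mn²⁺ is absent, so TemC is inactive.
With repressor SovZ bound, *oxaQ* is not transcribed.
→ *oxaQ* is OFF in B.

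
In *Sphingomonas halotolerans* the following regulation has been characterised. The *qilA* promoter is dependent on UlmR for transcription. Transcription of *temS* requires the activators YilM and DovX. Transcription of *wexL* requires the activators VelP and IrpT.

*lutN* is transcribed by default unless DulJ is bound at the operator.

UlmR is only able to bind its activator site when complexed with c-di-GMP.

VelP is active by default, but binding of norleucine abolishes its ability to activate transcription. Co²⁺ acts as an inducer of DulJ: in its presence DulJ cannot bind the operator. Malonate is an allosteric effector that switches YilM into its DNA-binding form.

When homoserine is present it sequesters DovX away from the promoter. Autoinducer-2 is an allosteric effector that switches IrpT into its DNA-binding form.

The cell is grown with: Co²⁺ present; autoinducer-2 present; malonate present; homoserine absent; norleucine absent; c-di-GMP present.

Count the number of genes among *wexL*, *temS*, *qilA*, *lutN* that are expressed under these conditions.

4

Norleucine is absent, so VelP is active.
Autoinducer-2 is present, so IrpT is active.
No repressor is bound and VelP and IrpT are active, so *wexL* is transcribed.
→ *wexL* is ON.
Malonate is present, so YilM is active.
Homoserine is absent, so DovX is active.
No repressor is bound and YilM and DovX are active, so *temS* is transcribed.
→ *temS* is ON.
c-di-GMP is present, so UlmR is active.
No repressor is bound and UlmR is active, so *qilA* is transcribed.
→ *qilA* is ON.
Co²⁺ is present, so DulJ is inactive.
With no repressor bound, *lutN* is transcribed.
→ *lutN* is ON.
4 of the 4 genes are transcribed.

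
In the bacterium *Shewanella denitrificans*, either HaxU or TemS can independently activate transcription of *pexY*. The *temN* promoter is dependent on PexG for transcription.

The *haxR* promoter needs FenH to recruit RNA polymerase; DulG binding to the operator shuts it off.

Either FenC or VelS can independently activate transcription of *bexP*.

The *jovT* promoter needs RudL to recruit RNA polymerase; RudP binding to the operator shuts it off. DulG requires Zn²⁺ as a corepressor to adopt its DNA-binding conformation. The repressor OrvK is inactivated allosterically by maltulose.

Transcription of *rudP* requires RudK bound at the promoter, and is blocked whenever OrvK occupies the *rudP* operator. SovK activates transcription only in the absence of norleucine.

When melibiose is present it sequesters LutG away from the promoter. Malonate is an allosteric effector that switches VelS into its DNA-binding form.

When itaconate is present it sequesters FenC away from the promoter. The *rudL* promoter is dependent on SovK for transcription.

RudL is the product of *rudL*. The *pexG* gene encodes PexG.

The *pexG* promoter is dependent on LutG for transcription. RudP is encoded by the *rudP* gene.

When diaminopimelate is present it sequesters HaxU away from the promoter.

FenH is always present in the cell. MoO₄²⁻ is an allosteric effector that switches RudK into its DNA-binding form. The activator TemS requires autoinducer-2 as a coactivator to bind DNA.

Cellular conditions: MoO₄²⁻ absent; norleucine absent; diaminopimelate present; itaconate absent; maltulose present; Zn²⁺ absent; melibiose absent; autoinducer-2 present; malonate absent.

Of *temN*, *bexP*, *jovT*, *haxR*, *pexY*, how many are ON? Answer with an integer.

5

Melibiose is absent, so LutG is active.
No repressor is bound and LutG is active, so *pexG* is transcribed.
So PexG is produced and active.
No repressor is bound and PexG is active, so *temN* is transcribed.
→ *temN* is ON.
Itaconate is absent, so FenC is active.
Malonate is absent, so VelS is inactive.
Activator FenC is present, so *bexP* is transcribed.
→ *bexP* is ON.
Maltulose is present, so OrvK is inactive.
MoO₄²⁻ is absent, so RudK is inactive.
Required activator RudK is absent, so *rudP* is not transcribed.
So RudP is not produced.
Norleucine is absent, so SovK is active.
No repressor is bound and SovK is active, so *rudL* is transcribed.
So RudL is produced and active.
No repressor is bound and RudL is active, so *jovT* is transcribed.
→ *jovT* is ON.
FenH is produced constitutively and is active.
Zn²⁺ is absent, so DulG is inactive.
No repressor is bound and FenH is active, so *haxR* is transcribed.
→ *haxR* is ON.
Diaminopimelate is present, so HaxU is inactive.
Autoinducer-2 is present, so TemS is active.
Activator TemS is present, so *pexY* is transcribed.
→ *pexY* is ON.
5 of the 5 genes are transcribed.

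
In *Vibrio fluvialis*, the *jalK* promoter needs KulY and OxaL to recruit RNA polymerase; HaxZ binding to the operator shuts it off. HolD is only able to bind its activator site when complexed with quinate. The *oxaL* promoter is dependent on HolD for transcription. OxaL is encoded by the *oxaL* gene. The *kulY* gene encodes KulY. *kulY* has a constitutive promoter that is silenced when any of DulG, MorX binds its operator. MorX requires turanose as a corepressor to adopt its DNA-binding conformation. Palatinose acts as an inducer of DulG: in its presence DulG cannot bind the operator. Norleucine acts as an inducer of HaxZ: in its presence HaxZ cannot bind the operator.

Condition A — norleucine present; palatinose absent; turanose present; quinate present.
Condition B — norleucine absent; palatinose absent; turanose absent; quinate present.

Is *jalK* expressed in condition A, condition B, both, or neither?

neither

Condition A:
Norleucine is present, so HaxZ is inactive.
Palatinose is absent, so DulG is active.
Turanose is present, so MorX is active.
With repressor DulG bound, *kulY* is not transcribed.
So KulY is not produced.
Quinate is present, so HolD is active.
No repressor is bound and HolD is active, so *oxaL* is transcribed.
So OxaL is produced and active.
Required activator KulY is absent, so *jalK* is not transcribed.
→ *jalK* is OFF in A.
Condition B:
Norleucine is absent, so HaxZ is active.
Palatinose is absent, so DulG is active.
Turanose is absent, so MorX is inactive.
With repressor DulG bound, *kulY* is not transcribed.
So KulY is not produced.
Quinate is present, so HolD is active.
No repressor is bound and HolD is active, so *oxaL* is transcribed.
So OxaL is produced and active.
With repressor HaxZ bound, *jalK* is not transcribed.
→ *jalK* is OFF in B.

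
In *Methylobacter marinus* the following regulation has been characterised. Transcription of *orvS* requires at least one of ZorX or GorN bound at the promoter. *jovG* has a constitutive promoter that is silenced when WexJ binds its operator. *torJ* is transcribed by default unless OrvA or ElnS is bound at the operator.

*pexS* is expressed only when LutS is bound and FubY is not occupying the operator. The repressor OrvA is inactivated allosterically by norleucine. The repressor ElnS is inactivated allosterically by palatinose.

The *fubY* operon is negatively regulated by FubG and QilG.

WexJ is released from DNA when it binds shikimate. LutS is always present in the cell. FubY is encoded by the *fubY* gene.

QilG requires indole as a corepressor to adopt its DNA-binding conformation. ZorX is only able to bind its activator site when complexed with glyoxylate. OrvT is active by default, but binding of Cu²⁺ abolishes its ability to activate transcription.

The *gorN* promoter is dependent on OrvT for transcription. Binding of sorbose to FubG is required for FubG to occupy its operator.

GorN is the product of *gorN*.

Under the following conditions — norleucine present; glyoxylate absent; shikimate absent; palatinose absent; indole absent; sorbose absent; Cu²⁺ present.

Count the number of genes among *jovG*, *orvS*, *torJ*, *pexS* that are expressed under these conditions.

0

Shikimate is absent, so WexJ is active.
With repressor WexJ bound, *jovG* is not transcribed.
→ *jovG* is OFF.
Glyoxylate is absent, so ZorX is inactive.
Cu²⁺ is present, so OrvT is inactive.
Required activator OrvT is absent, so *gorN* is not transcribed.
So GorN is not produced.
No activator is available at the *orvS* promoter, so *orvS* is not transcribed.
→ *orvS* is OFF.
Norleucine is present, so OrvA is inactive.
Palatinose is absent, so ElnS is active.
With repressor ElnS bound, *torJ* is not transcribed.
→ *torJ* is OFF.
LutS is produced constitutively and is active.
Sorbose is absent, so FubG is inactive.
Indole is absent, so QilG is inactive.
With no repressor bound, *fubY* is transcribed.
So FubY is produced and active.
With repressor FubY bound, *pexS* is not transcribed.
→ *pexS* is OFF.
0 of the 4 genes are transcribed.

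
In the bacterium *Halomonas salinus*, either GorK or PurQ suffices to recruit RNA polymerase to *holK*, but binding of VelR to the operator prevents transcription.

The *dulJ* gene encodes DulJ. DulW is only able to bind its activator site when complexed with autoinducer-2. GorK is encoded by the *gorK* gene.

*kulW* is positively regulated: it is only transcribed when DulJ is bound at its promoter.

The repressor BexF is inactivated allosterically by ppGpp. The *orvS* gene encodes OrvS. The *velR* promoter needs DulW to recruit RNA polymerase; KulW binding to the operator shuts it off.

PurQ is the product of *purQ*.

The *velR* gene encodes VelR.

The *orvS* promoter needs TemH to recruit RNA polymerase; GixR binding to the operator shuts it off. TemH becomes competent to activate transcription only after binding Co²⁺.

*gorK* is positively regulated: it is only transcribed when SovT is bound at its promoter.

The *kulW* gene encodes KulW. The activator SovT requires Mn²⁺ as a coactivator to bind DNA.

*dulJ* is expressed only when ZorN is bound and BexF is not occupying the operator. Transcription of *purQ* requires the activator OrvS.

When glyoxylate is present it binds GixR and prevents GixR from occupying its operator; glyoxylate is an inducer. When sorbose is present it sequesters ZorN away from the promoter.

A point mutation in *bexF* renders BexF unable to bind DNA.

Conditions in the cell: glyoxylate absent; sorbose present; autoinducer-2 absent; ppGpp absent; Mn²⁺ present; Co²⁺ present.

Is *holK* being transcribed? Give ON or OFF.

Mn²⁺ is present, so SovT is active.
No repressor is bound and SovT is active, so *gorK* is transcribed.
So GorK is produced and active.
Co²⁺ is present, so TemH is active.
Glyoxylate is absent, so GixR is active.
With repressor GixR bound, *orvS* is not transcribed.
So OrvS is not produced.
Required activator OrvS is absent, so *purQ* is not transcribed.
So PurQ is not produced.
Autoinducer-2 is absent, so DulW is inactive.
BexF is non-functional in this strain, so it has no effect.
Sorbose is present, so ZorN is inactive.
Required activator ZorN is absent, so *dulJ* is not transcribed.
So DulJ is not produced.
Required activator DulJ is absent, so *kulW* is not transcribed.
So KulW is not produced.
Required activator DulW is absent, so *velR* is not transcribed.
So VelR is not produced.
Activator GorK is present, so *holK* is transcribed.

ON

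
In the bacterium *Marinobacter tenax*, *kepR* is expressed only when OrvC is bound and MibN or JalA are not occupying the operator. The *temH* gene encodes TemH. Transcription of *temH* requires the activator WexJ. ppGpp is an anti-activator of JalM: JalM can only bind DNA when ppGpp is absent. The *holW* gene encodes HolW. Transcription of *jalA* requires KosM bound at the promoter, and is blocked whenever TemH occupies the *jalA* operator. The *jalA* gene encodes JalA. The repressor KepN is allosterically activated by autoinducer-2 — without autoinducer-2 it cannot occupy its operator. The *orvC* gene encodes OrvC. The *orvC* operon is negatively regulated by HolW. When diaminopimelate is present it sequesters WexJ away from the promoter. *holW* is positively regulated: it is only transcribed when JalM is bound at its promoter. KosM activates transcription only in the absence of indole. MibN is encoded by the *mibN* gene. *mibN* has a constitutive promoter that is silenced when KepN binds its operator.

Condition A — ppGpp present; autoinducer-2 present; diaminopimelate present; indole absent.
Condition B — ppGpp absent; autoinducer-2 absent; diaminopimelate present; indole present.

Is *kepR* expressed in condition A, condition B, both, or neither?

Condition A:
ppGpp is present, so JalM is inactive.
Required activator JalM is absent, so *holW* is not transcribed.
So HolW is not produced.
With no repressor bound, *orvC* is transcribed.
So OrvC is produced and active.
Autoinducer-2 is present, so KepN is active.
With repressor KepN bound, *mibN* is not transcribed.
So MibN is not produced.
Diaminopimelate is present, so WexJ is inactive.
Required activator WexJ is absent, so *temH* is not transcribed.
So TemH is not produced.
Indole is absent, so KosM is active.
No repressor is bound and KosM is active, so *jalA* is transcribed.
So JalA is produced and active.
With repressor JalA bound, *kepR* is not transcribed.
→ *kepR* is OFF in A.
Condition B:
ppGpp is absent, so JalM is active.
No repressor is bound and JalM is active, so *holW* is transcribed.
So HolW is produced and active.
With repressor HolW bound, *orvC* is not transcribed.
So OrvC is not produced.
Autoinducer-2 is absent, so KepN is inactive.
With no repressor bound, *mibN* is transcribed.
So MibN is produced and active.
Diaminopimelate is present, so WexJ is inactive.
Required activator WexJ is absent, so *temH* is not transcribed.
So TemH is not produced.
Indole is present, so KosM is inactive.
Required activator KosM is absent, so *jalA* is not transcribed.
So JalA is not produced.
With repressor MibN bound, *kepR* is not transcribed.
→ *kepR* is OFF in B.

neither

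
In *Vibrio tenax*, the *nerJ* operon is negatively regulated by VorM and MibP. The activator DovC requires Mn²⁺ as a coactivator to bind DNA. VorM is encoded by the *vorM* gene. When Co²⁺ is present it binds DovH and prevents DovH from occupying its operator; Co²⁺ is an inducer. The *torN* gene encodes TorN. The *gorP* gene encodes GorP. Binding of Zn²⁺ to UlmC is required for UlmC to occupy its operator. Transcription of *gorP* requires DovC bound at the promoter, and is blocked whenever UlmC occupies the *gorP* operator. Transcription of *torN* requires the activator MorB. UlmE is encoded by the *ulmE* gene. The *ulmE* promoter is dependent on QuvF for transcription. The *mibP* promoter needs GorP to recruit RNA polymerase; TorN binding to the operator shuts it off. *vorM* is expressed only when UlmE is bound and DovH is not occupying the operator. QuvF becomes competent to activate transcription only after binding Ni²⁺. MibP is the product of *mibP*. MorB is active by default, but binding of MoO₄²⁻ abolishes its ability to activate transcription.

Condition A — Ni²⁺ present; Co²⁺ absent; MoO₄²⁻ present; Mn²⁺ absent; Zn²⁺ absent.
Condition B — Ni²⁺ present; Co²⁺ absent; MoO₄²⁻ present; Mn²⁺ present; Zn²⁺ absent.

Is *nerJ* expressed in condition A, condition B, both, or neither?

A only

Condition A:
Ni²⁺ is present, so QuvF is active.
No repressor is bound and QuvF is active, so *ulmE* is transcribed.
So UlmE is produced and active.
Co²⁺ is absent, so DovH is active.
With repressor DovH bound, *vorM* is not transcribed.
So VorM is not produced.
MoO₄²⁻ is present, so MorB is inactive.
Required activator MorB is absent, so *torN* is not transcribed.
So TorN is not produced.
Mn²⁺ is absent, so DovC is inactive.
Zn²⁺ is absent, so UlmC is inactive.
Required activator DovC is absent, so *gorP* is not transcribed.
So GorP is not produced.
Required activator GorP is absent, so *mibP* is not transcribed.
So MibP is not produced.
With no repressor bound, *nerJ* is transcribed.
→ *nerJ* is ON in A.
Condition B:
Ni²⁺ is present, so QuvF is active.
No repressor is bound and QuvF is active, so *ulmE* is transcribed.
So UlmE is produced and active.
Co²⁺ is absent, so DovH is active.
With repressor DovH bound, *vorM* is not transcribed.
So VorM is not produced.
MoO₄²⁻ is present, so MorB is inactive.
Required activator MorB is absent, so *torN* is not transcribed.
So TorN is not produced.
Mn²⁺ is present, so DovC is active.
Zn²⁺ is absent, so UlmC is inactive.
No repressor is bound and DovC is active, so *gorP* is transcribed.
So GorP is produced and active.
No repressor is bound and GorP is active, so *mibP* is transcribed.
So MibP is produced and active.
With repressor MibP bound, *nerJ* is not transcribed.
→ *nerJ* is OFF in B.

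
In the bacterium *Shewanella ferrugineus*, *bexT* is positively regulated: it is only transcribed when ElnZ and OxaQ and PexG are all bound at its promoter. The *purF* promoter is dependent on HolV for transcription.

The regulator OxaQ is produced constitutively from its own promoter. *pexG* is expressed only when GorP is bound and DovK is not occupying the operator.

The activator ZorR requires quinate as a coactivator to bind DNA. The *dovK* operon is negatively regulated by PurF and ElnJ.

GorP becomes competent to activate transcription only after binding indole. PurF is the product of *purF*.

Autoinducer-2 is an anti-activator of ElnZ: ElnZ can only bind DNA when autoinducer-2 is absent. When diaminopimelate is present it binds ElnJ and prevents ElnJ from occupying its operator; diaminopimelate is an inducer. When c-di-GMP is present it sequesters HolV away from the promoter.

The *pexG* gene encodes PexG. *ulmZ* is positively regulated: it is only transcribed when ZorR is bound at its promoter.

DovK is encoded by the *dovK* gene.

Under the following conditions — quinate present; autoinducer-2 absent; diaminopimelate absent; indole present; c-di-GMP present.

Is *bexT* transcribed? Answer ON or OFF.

Autoinducer-2 is absent, so ElnZ is active.
OxaQ is produced constitutively and is active.
c-di-GMP is present, so HolV is inactive.
Required activator HolV is absent, so *purF* is not transcribed.
So PurF is not produced.
Diaminopimelate is absent, so ElnJ is active.
With repressor ElnJ bound, *dovK* is not transcribed.
So DovK is not produced.
Indole is present, so GorP is active.
No repressor is bound and GorP is active, so *pexG* is transcribed.
So PexG is produced and active.
No repressor is bound and ElnZ and OxaQ and PexG are active, so *bexT* is transcribed.

ON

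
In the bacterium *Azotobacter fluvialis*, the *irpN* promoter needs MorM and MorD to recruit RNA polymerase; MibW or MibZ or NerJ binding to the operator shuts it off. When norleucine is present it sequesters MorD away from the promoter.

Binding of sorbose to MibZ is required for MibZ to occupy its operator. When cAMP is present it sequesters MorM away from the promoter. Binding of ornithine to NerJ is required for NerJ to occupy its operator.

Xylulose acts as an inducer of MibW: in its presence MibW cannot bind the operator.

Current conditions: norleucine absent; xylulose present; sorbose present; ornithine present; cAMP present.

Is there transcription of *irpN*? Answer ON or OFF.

cAMP is present, so MorM is inactive.
Norleucine is absent, so MorD is active.
Xylulose is present, so MibW is inactive.
Sorbose is present, so MibZ is active.
Ornithine is present, so NerJ is active.
With repressor MibZ bound, *irpN* is not transcribed.

OFF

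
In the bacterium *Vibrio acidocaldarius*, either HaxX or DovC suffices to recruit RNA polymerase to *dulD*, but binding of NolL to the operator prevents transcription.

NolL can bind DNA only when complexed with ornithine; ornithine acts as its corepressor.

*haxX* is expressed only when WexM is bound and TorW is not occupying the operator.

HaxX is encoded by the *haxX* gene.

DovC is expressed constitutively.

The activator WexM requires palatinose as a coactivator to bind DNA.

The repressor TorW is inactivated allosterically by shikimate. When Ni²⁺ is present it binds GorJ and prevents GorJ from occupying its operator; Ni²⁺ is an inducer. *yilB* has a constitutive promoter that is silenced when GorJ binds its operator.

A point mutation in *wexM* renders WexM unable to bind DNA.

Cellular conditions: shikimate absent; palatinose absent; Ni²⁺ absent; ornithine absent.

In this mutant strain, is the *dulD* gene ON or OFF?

ON

WexM is non-functional in this strain, so it has no effect.
Shikimate is absent, so TorW is active.
With repressor TorW bound, *haxX* is not transcribed.
So HaxX is not produced.
Ornithine is absent, so NolL is inactive.
DovC is produced constitutively and is active.
Activator DovC is present, so *dulD* is transcribed.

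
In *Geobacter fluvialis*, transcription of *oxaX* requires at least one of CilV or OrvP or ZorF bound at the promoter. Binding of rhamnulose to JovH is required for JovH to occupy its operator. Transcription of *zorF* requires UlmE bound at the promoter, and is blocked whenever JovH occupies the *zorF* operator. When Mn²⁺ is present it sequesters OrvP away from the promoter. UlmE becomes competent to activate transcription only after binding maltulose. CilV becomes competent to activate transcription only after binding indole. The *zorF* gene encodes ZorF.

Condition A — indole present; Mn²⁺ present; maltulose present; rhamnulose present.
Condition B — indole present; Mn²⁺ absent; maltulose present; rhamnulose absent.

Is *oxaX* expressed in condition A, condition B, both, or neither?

both

Condition A:
Indole is present, so CilV is active.
Mn²⁺ is present, so OrvP is inactive.
Maltulose is present, so UlmE is active.
Rhamnulose is present, so JovH is active.
With repressor JovH bound, *zorF* is not transcribed.
So ZorF is not produced.
Activator CilV is present, so *oxaX* is transcribed.
→ *oxaX* is ON in A.
Condition B:
Indole is present, so CilV is active.
Mn²⁺ is absent, so OrvP is active.
Maltulose is present, so UlmE is active.
Rhamnulose is absent, so JovH is inactive.
No repressor is bound and UlmE is active, so *zorF* is transcribed.
So ZorF is produced and active.
Activator CilV is present, so *oxaX* is transcribed.
→ *oxaX* is ON in B.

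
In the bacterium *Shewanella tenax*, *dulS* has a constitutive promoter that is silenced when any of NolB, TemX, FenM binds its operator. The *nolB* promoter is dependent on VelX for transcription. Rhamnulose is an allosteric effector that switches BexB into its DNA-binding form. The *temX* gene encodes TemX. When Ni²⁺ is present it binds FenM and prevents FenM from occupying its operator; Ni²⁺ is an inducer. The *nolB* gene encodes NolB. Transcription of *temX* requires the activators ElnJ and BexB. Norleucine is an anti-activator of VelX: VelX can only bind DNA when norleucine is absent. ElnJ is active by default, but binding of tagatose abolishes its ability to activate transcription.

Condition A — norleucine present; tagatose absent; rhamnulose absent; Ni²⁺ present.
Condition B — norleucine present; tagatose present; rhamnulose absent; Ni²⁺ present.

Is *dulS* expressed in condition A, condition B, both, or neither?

both

Condition A:
Norleucine is present, so VelX is inactive.
Required activator VelX is absent, so *nolB* is not transcribed.
So NolB is not produced.
Tagatose is absent, so ElnJ is active.
Rhamnulose is absent, so BexB is inactive.
Required activator BexB is absent, so *temX* is not transcribed.
So TemX is not produced.
Ni²⁺ is present, so FenM is inactive.
With no repressor bound, *dulS* is transcribed.
→ *dulS* is ON in A.
Condition B:
Norleucine is present, so VelX is inactive.
Required activator VelX is absent, so *nolB* is not transcribed.
So NolB is not produced.
Tagatose is present, so ElnJ is inactive.
Rhamnulose is absent, so BexB is inactive.
Required activator ElnJ is absent, so *temX* is not transcribed.
So TemX is not produced.
Ni²⁺ is present, so FenM is inactive.
With no repressor bound, *dulS* is transcribed.
→ *dulS* is ON in B.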